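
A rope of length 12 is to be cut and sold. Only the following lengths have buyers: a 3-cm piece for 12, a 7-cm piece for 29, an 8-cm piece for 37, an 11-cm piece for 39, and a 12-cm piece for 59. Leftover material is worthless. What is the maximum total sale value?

59

Let r[k] be the best obtainable value from length k. For each k, try every first piece i and keep the best of price[i] + r[k−i].
r[1] = 0
r[2] = 0
r[3] = 12
r[4] = 12
r[5] = 12
r[6] = 24  (first piece 3, then r[3]=12)
r[7] = max(12+12, 29+0) = 29
r[8] = max(12+12, 29+0, 37+0) = 37
r[9] = max(12+24, 29+0, 37+0) = 37
r[10] = max(12+29, 29+12, 37+0) = 41
r[11] = max(12+37, 29+12, 37+12, 39+0) = 49
r[12] = max(12+37, 29+12, 37+12, 39+0, 59+0) = 59
One optimal cutting: 12 → 59.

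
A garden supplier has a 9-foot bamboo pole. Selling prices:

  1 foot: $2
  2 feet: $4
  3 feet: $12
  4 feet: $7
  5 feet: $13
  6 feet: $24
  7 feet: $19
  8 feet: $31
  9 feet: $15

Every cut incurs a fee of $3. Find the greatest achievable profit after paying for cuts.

Let net[k] be the best obtainable value from length k. For each k, try every first piece i and keep the best of price[i] + net[k−i] minus the 3 cut fee when i<k.
net[1] = 2
net[2] = max(2+2-3, 4+0) = 4
net[3] = max(2+4-3, 4+2-3, 12+0) = 12
net[4] = max(2+12-3, 4+4-3, 12+2-3, 7+0) = 11
net[5] = max(2+11-3, 4+12-3, 12+4-3, 7+2-3, 13+0) = 13
net[6] = max(2+13-3, 4+11-3, 12+12-3, 7+4-3, 13+2-3, 24+0) = 24
net[7] = max(2+24-3, 4+13-3, 12+11-3, …, 24+2-3, 19+0) = 23
net[8] = max(2+23-3, 4+24-3, 12+13-3, …, 19+2-3, 31+0) = 31
net[9] = max(2+31-3, 4+23-3, 12+24-3, …, 31+2-3, 15+0) = 33
One optimal plan: pieces 6 + 3 (1 cut) → $36 − $3 = $33.

33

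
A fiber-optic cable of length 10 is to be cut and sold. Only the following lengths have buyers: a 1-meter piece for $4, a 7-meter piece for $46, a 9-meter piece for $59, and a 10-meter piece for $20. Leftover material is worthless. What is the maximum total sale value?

63

Let best[k] be the best obtainable value from length k. For each k, try every first piece i and keep the best of price[i] + best[k−i].
best[1] = 4
best[2] = 8  (first piece 1, then best[1]=4)
best[3] = 12  (first piece 1, then best[2]=8)
best[4] = 16  (first piece 1, then best[3]=12)
best[5] = 20  (first piece 1, then best[4]=16)
best[6] = 24  (first piece 1, then best[5]=20)
best[7] = max(4+24, 46+0) = 46
best[8] = max(4+46, 46+4) = 50
best[9] = max(4+50, 46+8, 59+0) = 59
best[10] = max(4+59, 46+12, 59+4, 20+0) = 63
One optimal cutting: 9 + 1 → $63.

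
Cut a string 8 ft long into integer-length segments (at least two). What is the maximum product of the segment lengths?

Fill f[k] for k=2..8: at each k try every first piece i and multiply by the better of (k−i) uncut or f[k−i].
f[2] = 1×max(1,0) = 1×1 = 1
f[3] = max(1×2, 2×1) = 2
f[4] = max(1×3, 2×2, 3×1) = 4
f[5] = max(1×4, 2×3, 3×2, 4×1) = 6
f[6] = max(1×6, 2×4, 3×3, 4×2, 5×1) = 9
f[7] = max(1×9, 2×6, 3×4, 4×3, 5×2, 6×1) = 12
f[8] = max(1×12, 2×9, 3×6, …, 6×2, 7×1) = 18
One optimal split: 3 + 3 + 2; product 3×3×2 = 18.

18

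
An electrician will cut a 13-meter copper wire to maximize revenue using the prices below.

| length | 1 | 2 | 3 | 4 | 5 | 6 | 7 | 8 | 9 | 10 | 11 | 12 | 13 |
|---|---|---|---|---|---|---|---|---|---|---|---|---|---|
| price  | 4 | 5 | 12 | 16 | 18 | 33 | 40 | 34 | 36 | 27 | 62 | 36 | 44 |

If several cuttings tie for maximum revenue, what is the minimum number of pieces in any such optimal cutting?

2

Consider every possible first cut. r[k] is the best of p[i]+r[k−i] over all sellable i≤k.
r[1] = 4
r[2] = max(4+4, 5+0) = 8
r[3] = max(4+8, 5+4, 12+0) = 12
r[4] = max(4+12, 5+8, 12+4, 16+0) = 16
r[5] = max(4+16, 5+12, 12+8, 16+4, 18+0) = 20
r[6] = max(4+20, 5+16, 12+12, 16+8, 18+4, 33+0) = 33
r[7] = max(4+33, 5+20, 12+16, …, 33+4, 40+0) = 40
r[8] = max(4+40, 5+33, 12+20, …, 40+4, 34+0) = 44
r[9] = max(4+44, 5+40, 12+33, …, 34+4, 36+0) = 48
r[10] = max(4+48, 5+44, 12+40, …, 36+4, 27+0) = 52
r[11] = max(4+52, 5+48, 12+44, …, 27+4, 62+0) = 62
r[12] = max(4+62, 5+52, 12+48, …, 62+4, 36+0) = 66
r[13] = max(4+66, 5+62, 12+52, …, 36+4, 44+0) = 73
Maximum revenue is €73.
Now minimize piece count subject to staying optimal: for each k, pieces[k] = 1 + min over i with p[i]+r[k−i]=r[k] of pieces[k−i].
pieces[10] = 2
pieces[11] = 1
pieces[12] = 2
pieces[13] = 2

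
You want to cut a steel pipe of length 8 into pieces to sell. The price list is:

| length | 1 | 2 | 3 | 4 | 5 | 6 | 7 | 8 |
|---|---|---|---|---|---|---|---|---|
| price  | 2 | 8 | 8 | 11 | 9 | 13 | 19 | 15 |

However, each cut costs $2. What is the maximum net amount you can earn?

26

Build r[k] bottom-up: r[k] = max over allowed piece i of (p[i] + r[k−i]) − 2 per cut.
r[1] = 2
r[2] = 8
r[3] = 8  (first piece 1, then r[2]=8)
r[4] = 14  (first piece 2, then r[2]=8)
r[5] = 14  (first piece 1, then r[4]=14)
r[6] = 20  (first piece 2, then r[4]=14)
r[7] = 20  (first piece 1, then r[6]=20)
r[8] = 26  (first piece 2, then r[6]=20)
One optimal plan: pieces 2 + 2 + 2 + 2 (3 cuts) → $32 − $6 = $26.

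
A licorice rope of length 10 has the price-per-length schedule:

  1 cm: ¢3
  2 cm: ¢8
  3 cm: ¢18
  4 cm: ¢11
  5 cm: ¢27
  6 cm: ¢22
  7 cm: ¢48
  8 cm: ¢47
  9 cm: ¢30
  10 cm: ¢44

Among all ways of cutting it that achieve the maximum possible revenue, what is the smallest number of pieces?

2

Build r[k] bottom-up: r[k] = max over allowed piece i of (p[i] + r[k−i]).
r[1] = 3
r[2] = max(3+3, 8+0) = 8
r[3] = max(3+8, 8+3, 18+0) = 18
r[4] = max(3+18, 8+8, 18+3, 11+0) = 21
r[5] = max(3+21, 8+18, 18+8, 11+3, 27+0) = 27
r[6] = max(3+27, 8+21, 18+18, 11+8, 27+3, 22+0) = 36
r[7] = max(3+36, 8+27, 18+21, …, 22+3, 48+0) = 48
r[8] = max(3+48, 8+36, 18+27, …, 48+3, 47+0) = 51
r[9] = max(3+51, 8+48, 18+36, …, 47+3, 30+0) = 56
r[10] = max(3+56, 8+51, 18+48, …, 30+3, 44+0) = 66
Maximum revenue is ¢66.
Now minimize piece count subject to staying optimal: for each k, pieces[k] = 1 + min over i with p[i]+r[k−i]=r[k] of pieces[k−i].
pieces[7] = 1
pieces[8] = 2
pieces[9] = 2
pieces[10] = 2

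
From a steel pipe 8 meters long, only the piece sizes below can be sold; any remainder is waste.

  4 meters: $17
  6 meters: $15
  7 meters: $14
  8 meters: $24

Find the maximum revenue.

Consider every possible first cut. best[k] is the best of p[i]+best[k−i] over all sellable i≤k.
best[1] = 0
best[2] = 0
best[3] = 0
best[4] = 17
best[5] = 17
best[6] = 17
best[7] = 17
best[8] = 34  (first piece 4, then best[4]=17)
One optimal cutting: 4 + 4 → $34.

34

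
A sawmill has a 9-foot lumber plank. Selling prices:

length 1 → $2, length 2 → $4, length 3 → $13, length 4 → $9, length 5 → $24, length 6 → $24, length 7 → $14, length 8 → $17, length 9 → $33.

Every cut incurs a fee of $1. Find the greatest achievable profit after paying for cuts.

Consider every possible first cut. v[k] is the best of p[i]+v[k−i] over all sellable i≤k, charging 1 whenever i<k.
v[1] = 2
v[2] = max(2+2-1, 4+0) = 4
v[3] = max(2+4-1, 4+2-1, 13+0) = 13
v[4] = max(2+13-1, 4+4-1, 13+2-1, 9+0) = 14
v[5] = max(2+14-1, 4+13-1, 13+4-1, 9+2-1, 24+0) = 24
v[6] = max(2+24-1, 4+14-1, 13+13-1, 9+4-1, 24+2-1, 24+0) = 25
v[7] = max(2+25-1, 4+24-1, 13+14-1, …, 24+2-1, 14+0) = 27
v[8] = max(2+27-1, 4+25-1, 13+24-1, …, 14+2-1, 17+0) = 36
v[9] = max(2+36-1, 4+27-1, 13+25-1, …, 17+2-1, 33+0) = 37
One optimal plan: pieces 5 + 3 + 1 (2 cuts) → $39 − $2 = $37.

37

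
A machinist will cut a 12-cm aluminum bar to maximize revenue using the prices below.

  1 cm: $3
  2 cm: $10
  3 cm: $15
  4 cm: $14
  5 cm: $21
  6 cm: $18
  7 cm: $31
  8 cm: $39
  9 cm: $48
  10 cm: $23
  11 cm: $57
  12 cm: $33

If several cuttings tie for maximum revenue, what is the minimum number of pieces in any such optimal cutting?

2

Consider every possible first cut. r[k] is the best of p[i]+r[k−i] over all sellable i≤k.
r[1] = 3
r[2] = 10
r[3] = 15
r[4] = 20  (first piece 2, then r[2]=10)
r[5] = 25  (first piece 2, then r[3]=15)
r[6] = 30  (first piece 2, then r[4]=20)
r[7] = 35  (first piece 2, then r[5]=25)
r[8] = 40  (first piece 2, then r[6]=30)
r[9] = 48
r[10] = 51  (first piece 1, then r[9]=48)
r[11] = 58  (first piece 2, then r[9]=48)
r[12] = 63  (first piece 3, then r[9]=48)
Maximum revenue is $63.
Now minimize piece count subject to staying optimal: for each k, pieces[k] = 1 + min over i with p[i]+r[k−i]=r[k] of pieces[k−i].
pieces[9] = 1
pieces[10] = 2
pieces[11] = 2
pieces[12] = 2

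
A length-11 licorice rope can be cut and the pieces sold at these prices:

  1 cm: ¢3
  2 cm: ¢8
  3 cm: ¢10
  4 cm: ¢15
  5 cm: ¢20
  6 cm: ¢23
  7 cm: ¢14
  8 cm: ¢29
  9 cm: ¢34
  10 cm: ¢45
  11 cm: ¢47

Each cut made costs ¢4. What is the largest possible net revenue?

Build r[k] bottom-up: r[k] = max over allowed piece i of (p[i] + r[k−i]) − 4 per cut.
r[1] = 3
r[2] = max(3+3-4, 8+0) = 8
r[3] = max(3+8-4, 8+3-4, 10+0) = 10
r[4] = max(3+10-4, 8+8-4, 10+3-4, 15+0) = 15
r[5] = max(3+15-4, 8+10-4, 10+8-4, 15+3-4, 20+0) = 20
r[6] = max(3+20-4, 8+15-4, 10+10-4, 15+8-4, 20+3-4, 23+0) = 23
r[7] = max(3+23-4, 8+20-4, 10+15-4, …, 23+3-4, 14+0) = 24
r[8] = max(3+24-4, 8+23-4, 10+20-4, …, 14+3-4, 29+0) = 29
r[9] = max(3+29-4, 8+24-4, 10+23-4, …, 29+3-4, 34+0) = 34
r[10] = max(3+34-4, 8+29-4, 10+24-4, …, 34+3-4, 45+0) = 45
r[11] = max(3+45-4, 8+34-4, 10+29-4, …, 45+3-4, 47+0) = 47
Best is to make no cuts and sell whole for ¢47.

47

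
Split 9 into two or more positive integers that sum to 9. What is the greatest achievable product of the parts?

Define g[k] = max over 1≤i<k of i · max(k−i, g[k−i]); the inner max lets the remainder stay uncut if that's better.
g[2] = 1·max(1,0) = 1·1 = 1
g[3] = max(1·2, 2·1) = 2
g[4] = max(1·3, 2·2, 3·1) = 4
g[5] = max(1·4, 2·3, 3·2, 4·1) = 6
g[6] = max(1·6, 2·4, 3·3, 4·2, 5·1) = 9
g[7] = max(1·9, 2·6, 3·4, 4·3, 5·2, 6·1) = 12
g[8] = max(1·12, 2·9, 3·6, …, 6·2, 7·1) = 18
g[9] = max(1·18, 2·12, 3·9, …, 7·2, 8·1) = 27
One optimal split: 3 + 3 + 3; product 3·3·3 = 27.

27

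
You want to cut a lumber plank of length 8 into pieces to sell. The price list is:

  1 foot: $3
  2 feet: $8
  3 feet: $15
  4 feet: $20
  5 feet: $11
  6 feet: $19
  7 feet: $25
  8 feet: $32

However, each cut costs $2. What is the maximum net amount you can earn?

38

Consider every possible first cut. r[k] is the best of p[i]+r[k−i] over all sellable i≤k, charging 2 whenever i<k.
r[1] = 3
r[2] = 8
r[3] = 15
r[4] = 20
r[5] = 21  (first piece 1, then r[4]=20)
r[6] = 28  (first piece 3, then r[3]=15)
r[7] = 33  (first piece 3, then r[4]=20)
r[8] = 38  (first piece 4, then r[4]=20)
One optimal plan: pieces 4 + 4 (1 cut) → $40 − $2 = $38.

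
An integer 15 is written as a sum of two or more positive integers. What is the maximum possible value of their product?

Let m[k] be the best product for length k (with at least one cut). For each first piece i, the rest contributes max(k−i, m[k−i]).
Small cases: m[2]=1, m[3]=2, m[4]=4, m[5]=6, m[6]=9, m[7]=12, m[8]=18.
m[9] = 3×max(6,9) = 3×9 = 27
m[10] = 2×max(8,18) = 2×18 = 36
m[11] = 2×max(9,27) = 2×27 = 54
m[12] = 3×max(9,27) = 3×27 = 81
m[13] = 2×max(11,54) = 2×54 = 108
m[14] = 2×max(12,81) = 2×81 = 162
m[15] = 3×max(12,81) = 3×81 = 243
One optimal split: 3 + 3 + 3 + 3 + 3; product 3×3×3×3×3 = 243.

243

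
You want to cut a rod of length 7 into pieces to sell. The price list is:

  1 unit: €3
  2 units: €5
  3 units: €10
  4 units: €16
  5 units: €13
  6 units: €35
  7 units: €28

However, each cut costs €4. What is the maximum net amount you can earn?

Consider every possible first cut. r[k] is the best of p[i]+r[k−i] over all sellable i≤k, charging 4 whenever i<k.
r[1] = 3
r[2] = max(3+3-4, 5+0) = 5
r[3] = max(3+5-4, 5+3-4, 10+0) = 10
r[4] = max(3+10-4, 5+5-4, 10+3-4, 16+0) = 16
r[5] = max(3+16-4, 5+10-4, 10+5-4, 16+3-4, 13+0) = 15
r[6] = max(3+15-4, 5+16-4, 10+10-4, 16+5-4, 13+3-4, 35+0) = 35
r[7] = max(3+35-4, 5+15-4, 10+16-4, …, 35+3-4, 28+0) = 34
One optimal plan: pieces 6 + 1 (1 cut) → €38 − €4 = €34.

34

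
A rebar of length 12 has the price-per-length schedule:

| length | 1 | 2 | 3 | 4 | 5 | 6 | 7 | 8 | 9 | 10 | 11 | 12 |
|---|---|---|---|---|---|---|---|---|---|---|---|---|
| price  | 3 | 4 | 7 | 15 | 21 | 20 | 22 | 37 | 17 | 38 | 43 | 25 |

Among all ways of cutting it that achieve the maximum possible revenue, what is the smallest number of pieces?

Consider every possible first cut. r[k] is the best of p[i]+r[k−i] over all sellable i≤k.
r[1] = 3
r[2] = 6  (first piece 1, then r[1]=3)
r[3] = 9  (first piece 1, then r[2]=6)
r[4] = 15
r[5] = 21
r[6] = 24  (first piece 1, then r[5]=21)
r[7] = 27  (first piece 1, then r[6]=24)
r[8] = 37
r[9] = 40  (first piece 1, then r[8]=37)
r[10] = 43  (first piece 1, then r[9]=40)
r[11] = 46  (first piece 1, then r[10]=43)
r[12] = 52  (first piece 4, then r[8]=37)
Maximum revenue is ₹52.
Now minimize piece count subject to staying optimal: for each k, pieces[k] = 1 + min over i with p[i]+r[k−i]=r[k] of pieces[k−i].
pieces[9] = 2
pieces[10] = 3
pieces[11] = 4
pieces[12] = 2

2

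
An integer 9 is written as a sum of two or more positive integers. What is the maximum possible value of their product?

Let P[k] be the best product for length k (with at least one cut). For each first piece i, the rest contributes max(k−i, P[k−i]).
P[2] = 1*max(1,0) = 1*1 = 1
P[3] = 1*max(2,1) = 1*2 = 2
P[4] = 2*max(2,1) = 2*2 = 4
P[5] = 2*max(3,2) = 2*3 = 6
P[6] = 3*max(3,2) = 3*3 = 9
P[7] = 2*max(5,6) = 2*6 = 12
P[8] = 2*max(6,9) = 2*9 = 18
P[9] = 3*max(6,9) = 3*9 = 27
One optimal split: 3 + 3 + 3; product 3*3*3 = 27.

27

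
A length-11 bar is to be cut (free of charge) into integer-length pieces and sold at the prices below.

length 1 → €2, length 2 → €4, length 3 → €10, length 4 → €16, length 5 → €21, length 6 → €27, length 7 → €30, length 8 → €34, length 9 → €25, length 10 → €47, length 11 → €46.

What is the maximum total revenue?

Consider every possible first cut. R[k] is the best of p[i]+R[k−i] over all sellable i≤k.
R[1] = 2
R[2] = max(2+2, 4+0) = 4
R[3] = max(2+4, 4+2, 10+0) = 10
R[4] = max(2+10, 4+4, 10+2, 16+0) = 16
R[5] = max(2+16, 4+10, 10+4, 16+2, 21+0) = 21
R[6] = max(2+21, 4+16, 10+10, 16+4, 21+2, 27+0) = 27
R[7] = max(2+27, 4+21, 10+16, …, 27+2, 30+0) = 30
R[8] = max(2+30, 4+27, 10+21, …, 30+2, 34+0) = 34
R[9] = max(2+34, 4+30, 10+27, …, 34+2, 25+0) = 37
R[10] = max(2+37, 4+34, 10+30, …, 25+2, 47+0) = 47
R[11] = max(2+47, 4+37, 10+34, …, 47+2, 46+0) = 49
One optimal cutting: 10 + 1 → €47 + €2 = €49.

49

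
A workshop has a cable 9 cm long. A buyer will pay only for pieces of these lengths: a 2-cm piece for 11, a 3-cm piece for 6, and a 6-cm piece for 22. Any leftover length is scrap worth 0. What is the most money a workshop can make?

44

Let f[k] be the best obtainable value from length k. For each k, try every first piece i and keep the best of price[i] + f[k−i].
f[1] = 0
f[2] = 11
f[3] = 11
f[4] = 22  (first piece 2, then f[2]=11)
f[5] = 22
f[6] = 33  (first piece 2, then f[4]=22)
f[7] = 33
f[8] = 44  (first piece 2, then f[6]=33)
f[9] = 44
One optimal cutting: pieces 2 + 2 + 2 + 2 with 1 cm of scrap → 44.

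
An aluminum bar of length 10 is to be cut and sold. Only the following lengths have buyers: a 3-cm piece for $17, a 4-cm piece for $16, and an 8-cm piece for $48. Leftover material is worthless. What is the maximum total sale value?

51

Let best[k] be the best obtainable value from length k. For each k, try every first piece i and keep the best of price[i] + best[k−i].
best[1] = 0
best[2] = 0
best[3] = 17
best[4] = max(17+0, 16+0) = 17
best[5] = max(17+0, 16+0) = 17
best[6] = max(17+17, 16+0) = 34
best[7] = max(17+17, 16+17) = 34
best[8] = max(17+17, 16+17, 48+0) = 48
best[9] = max(17+34, 16+17, 48+0) = 51
best[10] = max(17+34, 16+34, 48+0) = 51
One optimal cutting: pieces 3 + 3 + 3 with 1 cm of scrap → $51.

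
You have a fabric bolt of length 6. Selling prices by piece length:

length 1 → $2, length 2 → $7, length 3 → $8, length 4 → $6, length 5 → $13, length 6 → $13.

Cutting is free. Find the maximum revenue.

21

Consider every possible first cut. best[k] is the best of p[i]+best[k−i] over all sellable i≤k.
best[1] = 2
best[2] = max(2+2, 7+0) = 7
best[3] = max(2+7, 7+2, 8+0) = 9
best[4] = max(2+9, 7+7, 8+2, 6+0) = 14
best[5] = max(2+14, 7+9, 8+7, 6+2, 13+0) = 16
best[6] = max(2+16, 7+14, 8+9, 6+7, 13+2, 13+0) = 21
One optimal cutting: 2 + 2 + 2 → $7 + $7 + $7 = $21.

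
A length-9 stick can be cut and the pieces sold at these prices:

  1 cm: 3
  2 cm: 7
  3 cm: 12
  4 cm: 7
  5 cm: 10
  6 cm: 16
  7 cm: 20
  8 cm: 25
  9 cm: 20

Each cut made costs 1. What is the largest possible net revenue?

Build r[k] bottom-up: r[k] = max over allowed piece i of (p[i] + r[k−i]) − 1 per cut.
r[1] = 3
r[2] = max(3+3-1, 7+0) = 7
r[3] = max(3+7-1, 7+3-1, 12+0) = 12
r[4] = max(3+12-1, 7+7-1, 12+3-1, 7+0) = 14
r[5] = max(3+14-1, 7+12-1, 12+7-1, 7+3-1, 10+0) = 18
r[6] = max(3+18-1, 7+14-1, 12+12-1, 7+7-1, 10+3-1, 16+0) = 23
r[7] = max(3+23-1, 7+18-1, 12+14-1, …, 16+3-1, 20+0) = 25
r[8] = max(3+25-1, 7+23-1, 12+18-1, …, 20+3-1, 25+0) = 29
r[9] = max(3+29-1, 7+25-1, 12+23-1, …, 25+3-1, 20+0) = 34
One optimal plan: pieces 3 + 3 + 3 (2 cuts) → 36 − 2 = 34.

34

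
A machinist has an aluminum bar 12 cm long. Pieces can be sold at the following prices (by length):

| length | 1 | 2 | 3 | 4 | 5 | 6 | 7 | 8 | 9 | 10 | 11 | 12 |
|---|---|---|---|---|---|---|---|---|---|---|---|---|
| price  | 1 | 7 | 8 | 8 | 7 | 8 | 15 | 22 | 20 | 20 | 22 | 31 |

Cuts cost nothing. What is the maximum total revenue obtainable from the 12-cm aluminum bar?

Build r[k] bottom-up: r[k] = max over allowed piece i of (p[i] + r[k−i]).
r[1] = 1
r[2] = 7
r[3] = 8  (first piece 1, then r[2]=7)
r[4] = 14  (first piece 2, then r[2]=7)
r[5] = 15  (first piece 1, then r[4]=14)
r[6] = 21  (first piece 2, then r[4]=14)
r[7] = 22  (first piece 1, then r[6]=21)
r[8] = 28  (first piece 2, then r[6]=21)
r[9] = 29  (first piece 1, then r[8]=28)
r[10] = 35  (first piece 2, then r[8]=28)
r[11] = 36  (first piece 1, then r[10]=35)
r[12] = 42  (first piece 2, then r[10]=35)
One optimal cutting: 2 + 2 + 2 + 2 + 2 + 2 → $7 + $7 + $7 + $7 + $7 + $7 = $42.

42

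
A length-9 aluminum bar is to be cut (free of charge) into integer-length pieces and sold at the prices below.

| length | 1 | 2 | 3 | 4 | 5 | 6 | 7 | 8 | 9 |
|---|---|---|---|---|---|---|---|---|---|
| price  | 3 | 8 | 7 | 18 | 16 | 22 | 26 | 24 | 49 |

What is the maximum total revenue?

Consider every possible first cut. v[k] is the best of p[i]+v[k−i] over all sellable i≤k.
v[1] = 3
v[2] = max(3+3, 8+0) = 8
v[3] = max(3+8, 8+3, 7+0) = 11
v[4] = max(3+11, 8+8, 7+3, 18+0) = 18
v[5] = max(3+18, 8+11, 7+8, 18+3, 16+0) = 21
v[6] = max(3+21, 8+18, 7+11, 18+8, 16+3, 22+0) = 26
v[7] = max(3+26, 8+21, 7+18, …, 22+3, 26+0) = 29
v[8] = max(3+29, 8+26, 7+21, …, 26+3, 24+0) = 36
v[9] = max(3+36, 8+29, 7+26, …, 24+3, 49+0) = 49
Best is to sell the whole 9-cm piece uncut for $49.

49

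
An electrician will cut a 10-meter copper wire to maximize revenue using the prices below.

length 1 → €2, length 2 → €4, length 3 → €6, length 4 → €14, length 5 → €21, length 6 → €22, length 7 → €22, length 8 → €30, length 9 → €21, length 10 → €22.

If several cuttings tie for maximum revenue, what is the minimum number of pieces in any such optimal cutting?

2

Build r[k] bottom-up: r[k] = max over allowed piece i of (p[i] + r[k−i]).
r[1] = 2
r[2] = max(2+2, 4+0) = 4
r[3] = max(2+4, 4+2, 6+0) = 6
r[4] = max(2+6, 4+4, 6+2, 14+0) = 14
r[5] = max(2+14, 4+6, 6+4, 14+2, 21+0) = 21
r[6] = max(2+21, 4+14, 6+6, 14+4, 21+2, 22+0) = 23
r[7] = max(2+23, 4+21, 6+14, …, 22+2, 22+0) = 25
r[8] = max(2+25, 4+23, 6+21, …, 22+2, 30+0) = 30
r[9] = max(2+30, 4+25, 6+23, …, 30+2, 21+0) = 35
r[10] = max(2+35, 4+30, 6+25, …, 21+2, 22+0) = 42
Maximum revenue is €42.
Now minimize piece count subject to staying optimal: for each k, pieces[k] = 1 + min over i with p[i]+r[k−i]=r[k] of pieces[k−i].
pieces[7] = 2
pieces[8] = 1
pieces[9] = 2
pieces[10] = 2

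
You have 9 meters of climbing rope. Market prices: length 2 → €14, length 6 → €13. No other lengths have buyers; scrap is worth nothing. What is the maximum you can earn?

Let r[k] be the best obtainable value from length k. For each k, try every first piece i and keep the best of price[i] + r[k−i].
r[1] = 0
r[2] = 14
r[3] = 14
r[4] = 28  (first piece 2, then r[2]=14)
r[5] = 28
r[6] = max(14+28, 13+0) = 42
r[7] = max(14+28, 13+0) = 42
r[8] = max(14+42, 13+14) = 56
r[9] = max(14+42, 13+14) = 56
One optimal cutting: pieces 2 + 2 + 2 + 2 with 1 meter of scrap → €56.

56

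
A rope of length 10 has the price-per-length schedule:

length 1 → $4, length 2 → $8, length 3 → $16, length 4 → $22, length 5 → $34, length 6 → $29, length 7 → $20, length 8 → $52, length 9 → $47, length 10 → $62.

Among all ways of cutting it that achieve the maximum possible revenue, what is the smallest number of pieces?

2

Build r[k] bottom-up: r[k] = max over allowed piece i of (p[i] + r[k−i]).
r[1] = 4
r[2] = max(4+4, 8+0) = 8
r[3] = max(4+8, 8+4, 16+0) = 16
r[4] = max(4+16, 8+8, 16+4, 22+0) = 22
r[5] = max(4+22, 8+16, 16+8, 22+4, 34+0) = 34
r[6] = max(4+34, 8+22, 16+16, 22+8, 34+4, 29+0) = 38
r[7] = max(4+38, 8+34, 16+22, …, 29+4, 20+0) = 42
r[8] = max(4+42, 8+38, 16+34, …, 20+4, 52+0) = 52
r[9] = max(4+52, 8+42, 16+38, …, 52+4, 47+0) = 56
r[10] = max(4+56, 8+52, 16+42, …, 47+4, 62+0) = 68
Maximum revenue is $68.
Now minimize piece count subject to staying optimal: for each k, pieces[k] = 1 + min over i with p[i]+r[k−i]=r[k] of pieces[k−i].
pieces[7] = 2
pieces[8] = 1
pieces[9] = 2
pieces[10] = 2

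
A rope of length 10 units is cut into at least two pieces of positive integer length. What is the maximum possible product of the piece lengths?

Define P[k] = max over 1≤i<k of i · max(k−i, P[k−i]); the inner max lets the remainder stay uncut if that's better.
P[2] = 1×max(1,0) = 1×1 = 1
P[3] = max(1×2, 2×1) = 2
P[4] = max(1×3, 2×2, 3×1) = 4
P[5] = max(1×4, 2×3, 3×2, 4×1) = 6
P[6] = max(1×6, 2×4, 3×3, 4×2, 5×1) = 9
P[7] = max(1×9, 2×6, 3×4, 4×3, 5×2, 6×1) = 12
P[8] = max(1×12, 2×9, 3×6, …, 6×2, 7×1) = 18
P[9] = max(1×18, 2×12, 3×9, …, 7×2, 8×1) = 27
P[10] = max(1×27, 2×18, 3×12, …, 8×2, 9×1) = 36
One optimal split: 3 + 3 + 2 + 2; product 3×3×2×2 = 36.

36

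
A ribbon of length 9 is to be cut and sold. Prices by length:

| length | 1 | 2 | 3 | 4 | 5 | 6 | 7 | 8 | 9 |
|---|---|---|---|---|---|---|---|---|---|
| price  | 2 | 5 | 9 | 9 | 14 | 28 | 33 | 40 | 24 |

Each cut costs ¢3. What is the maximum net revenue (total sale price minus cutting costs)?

Build v[k] bottom-up: v[k] = max over allowed piece i of (p[i] + v[k−i]) − 3 per cut.
v[1] = 2
v[2] = 5
v[3] = 9
v[4] = 9
v[5] = 14
v[6] = 28
v[7] = 33
v[8] = 40
v[9] = 39  (first piece 1, then v[8]=40)
One optimal plan: pieces 8 + 1 (1 cut) → ¢42 − ¢3 = ¢39.

39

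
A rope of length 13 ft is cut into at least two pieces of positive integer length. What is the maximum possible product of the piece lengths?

Let g[k] be the best product for length k (with at least one cut). For each first piece i, the rest contributes max(k−i, g[k−i]).
Small cases: g[2]=1, g[3]=2, g[4]=4, g[5]=6, g[6]=9, g[7]=12, g[8]=18.
g[9] = 3*max(6,9) = 3*9 = 27
g[10] = 2*max(8,18) = 2*18 = 36
g[11] = 2*max(9,27) = 2*27 = 54
g[12] = 3*max(9,27) = 3*27 = 81
g[13] = 2*max(11,54) = 2*54 = 108
One optimal split: 3 + 3 + 3 + 2 + 2; product 3*3*3*2*2 = 108.

108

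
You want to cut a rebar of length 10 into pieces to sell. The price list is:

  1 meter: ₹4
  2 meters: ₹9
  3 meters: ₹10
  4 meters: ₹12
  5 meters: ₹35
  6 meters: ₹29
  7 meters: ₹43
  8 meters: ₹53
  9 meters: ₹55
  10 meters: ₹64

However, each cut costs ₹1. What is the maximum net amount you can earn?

69

Consider every possible first cut. v[k] is the best of p[i]+v[k−i] over all sellable i≤k, charging 1 whenever i<k.
v[1] = 4
v[2] = max(4+4-1, 9+0) = 9
v[3] = max(4+9-1, 9+4-1, 10+0) = 12
v[4] = max(4+12-1, 9+9-1, 10+4-1, 12+0) = 17
v[5] = max(4+17-1, 9+12-1, 10+9-1, 12+4-1, 35+0) = 35
v[6] = max(4+35-1, 9+17-1, 10+12-1, 12+9-1, 35+4-1, 29+0) = 38
v[7] = max(4+38-1, 9+35-1, 10+17-1, …, 29+4-1, 43+0) = 43
v[8] = max(4+43-1, 9+38-1, 10+35-1, …, 43+4-1, 53+0) = 53
v[9] = max(4+53-1, 9+43-1, 10+38-1, …, 53+4-1, 55+0) = 56
v[10] = max(4+56-1, 9+53-1, 10+43-1, …, 55+4-1, 64+0) = 69
One optimal plan: pieces 5 + 5 (1 cut) → ₹70 − ₹1 = ₹69.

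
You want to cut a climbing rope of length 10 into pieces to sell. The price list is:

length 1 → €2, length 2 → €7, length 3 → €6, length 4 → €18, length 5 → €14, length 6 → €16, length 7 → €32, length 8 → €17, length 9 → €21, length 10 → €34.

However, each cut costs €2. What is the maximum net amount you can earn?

Consider every possible first cut. r[k] is the best of p[i]+r[k−i] over all sellable i≤k, charging 2 whenever i<k.
r[1] = 2
r[2] = 7
r[3] = 7  (first piece 1, then r[2]=7)
r[4] = 18
r[5] = 18  (first piece 1, then r[4]=18)
r[6] = 23  (first piece 2, then r[4]=18)
r[7] = 32
r[8] = 34  (first piece 4, then r[4]=18)
r[9] = 37  (first piece 2, then r[7]=32)
r[10] = 39  (first piece 2, then r[8]=34)
One optimal plan: pieces 4 + 4 + 2 (2 cuts) → €43 − €4 = €39.

39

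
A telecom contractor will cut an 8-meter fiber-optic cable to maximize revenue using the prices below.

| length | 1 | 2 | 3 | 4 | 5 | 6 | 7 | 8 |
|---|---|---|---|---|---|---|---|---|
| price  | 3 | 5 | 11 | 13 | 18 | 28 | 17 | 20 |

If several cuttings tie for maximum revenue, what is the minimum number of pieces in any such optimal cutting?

3

Let r[k] be the best obtainable value from length k. For each k, try every first piece i and keep the best of price[i] + r[k−i].
r[1] = 3
r[2] = max(3+3, 5+0) = 6
r[3] = max(3+6, 5+3, 11+0) = 11
r[4] = max(3+11, 5+6, 11+3, 13+0) = 14
r[5] = max(3+14, 5+11, 11+6, 13+3, 18+0) = 18
r[6] = max(3+18, 5+14, 11+11, 13+6, 18+3, 28+0) = 28
r[7] = max(3+28, 5+18, 11+14, …, 28+3, 17+0) = 31
r[8] = max(3+31, 5+28, 11+18, …, 17+3, 20+0) = 34
Maximum revenue is $34.
Now minimize piece count subject to staying optimal: for each k, pieces[k] = 1 + min over i with p[i]+r[k−i]=r[k] of pieces[k−i].
pieces[5] = 1
pieces[6] = 1
pieces[7] = 2
pieces[8] = 3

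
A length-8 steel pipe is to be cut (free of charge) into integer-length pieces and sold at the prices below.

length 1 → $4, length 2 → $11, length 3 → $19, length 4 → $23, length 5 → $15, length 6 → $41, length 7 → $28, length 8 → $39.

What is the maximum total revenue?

52

Build r[k] bottom-up: r[k] = max over allowed piece i of (p[i] + r[k−i]).
r[1] = 4
r[2] = 11
r[3] = 19
r[4] = 23  (first piece 1, then r[3]=19)
r[5] = 30  (first piece 2, then r[3]=19)
r[6] = 41
r[7] = 45  (first piece 1, then r[6]=41)
r[8] = 52  (first piece 2, then r[6]=41)
One optimal cutting: 6 + 2 → $41 + $11 = $52.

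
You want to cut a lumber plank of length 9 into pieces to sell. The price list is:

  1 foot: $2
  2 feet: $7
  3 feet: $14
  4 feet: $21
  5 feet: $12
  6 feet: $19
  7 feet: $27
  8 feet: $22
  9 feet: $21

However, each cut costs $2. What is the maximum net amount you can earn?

Consider every possible first cut. r[k] is the best of p[i]+r[k−i] over all sellable i≤k, charging 2 whenever i<k.
r[1] = 2
r[2] = max(2+2-2, 7+0) = 7
r[3] = max(2+7-2, 7+2-2, 14+0) = 14
r[4] = max(2+14-2, 7+7-2, 14+2-2, 21+0) = 21
r[5] = max(2+21-2, 7+14-2, 14+7-2, 21+2-2, 12+0) = 21
r[6] = max(2+21-2, 7+21-2, 14+14-2, 21+7-2, 12+2-2, 19+0) = 26
r[7] = max(2+26-2, 7+21-2, 14+21-2, …, 19+2-2, 27+0) = 33
r[8] = max(2+33-2, 7+26-2, 14+21-2, …, 27+2-2, 22+0) = 40
r[9] = max(2+40-2, 7+33-2, 14+26-2, …, 22+2-2, 21+0) = 40
One optimal plan: pieces 4 + 4 + 1 (2 cuts) → $44 − $4 = $40.

40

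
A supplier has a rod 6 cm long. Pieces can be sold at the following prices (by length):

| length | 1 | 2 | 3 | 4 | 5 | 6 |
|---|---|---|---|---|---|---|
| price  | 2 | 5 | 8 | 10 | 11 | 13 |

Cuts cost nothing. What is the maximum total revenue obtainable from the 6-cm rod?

Consider every possible first cut. R[k] is the best of p[i]+R[k−i] over all sellable i≤k.
R[1] = 2
R[2] = max(2+2, 5+0) = 5
R[3] = max(2+5, 5+2, 8+0) = 8
R[4] = max(2+8, 5+5, 8+2, 10+0) = 10
R[5] = max(2+10, 5+8, 8+5, 10+2, 11+0) = 13
R[6] = max(2+13, 5+10, 8+8, 10+5, 11+2, 13+0) = 16
One optimal cutting: 3 + 3 → $8 + $8 = $16.

16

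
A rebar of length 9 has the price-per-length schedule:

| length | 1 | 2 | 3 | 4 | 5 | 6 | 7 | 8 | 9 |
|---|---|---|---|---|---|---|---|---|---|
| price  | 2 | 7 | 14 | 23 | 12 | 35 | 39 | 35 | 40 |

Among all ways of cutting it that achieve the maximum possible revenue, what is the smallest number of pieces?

Build r[k] bottom-up: r[k] = max over allowed piece i of (p[i] + r[k−i]).
r[1] = 2
r[2] = 7
r[3] = 14
r[4] = 23
r[5] = 25  (first piece 1, then r[4]=23)
r[6] = 35
r[7] = 39
r[8] = 46  (first piece 4, then r[4]=23)
r[9] = 49  (first piece 3, then r[6]=35)
Maximum revenue is ₹49.
Now minimize piece count subject to staying optimal: for each k, pieces[k] = 1 + min over i with p[i]+r[k−i]=r[k] of pieces[k−i].
pieces[6] = 1
pieces[7] = 1
pieces[8] = 2
pieces[9] = 2

2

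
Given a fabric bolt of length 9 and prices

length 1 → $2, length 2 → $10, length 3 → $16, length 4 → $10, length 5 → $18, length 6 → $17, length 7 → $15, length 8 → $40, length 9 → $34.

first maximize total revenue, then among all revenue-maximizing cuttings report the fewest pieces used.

Let r[k] be the best obtainable value from length k. For each k, try every first piece i and keep the best of price[i] + r[k−i].
r[1] = 2
r[2] = 10
r[3] = 16
r[4] = 20  (first piece 2, then r[2]=10)
r[5] = 26  (first piece 2, then r[3]=16)
r[6] = 32  (first piece 3, then r[3]=16)
r[7] = 36  (first piece 2, then r[5]=26)
r[8] = 42  (first piece 2, then r[6]=32)
r[9] = 48  (first piece 3, then r[6]=32)
Maximum revenue is $48.
Now minimize piece count subject to staying optimal: for each k, pieces[k] = 1 + min over i with p[i]+r[k−i]=r[k] of pieces[k−i].
pieces[6] = 2
pieces[7] = 3
pieces[8] = 3
pieces[9] = 3

3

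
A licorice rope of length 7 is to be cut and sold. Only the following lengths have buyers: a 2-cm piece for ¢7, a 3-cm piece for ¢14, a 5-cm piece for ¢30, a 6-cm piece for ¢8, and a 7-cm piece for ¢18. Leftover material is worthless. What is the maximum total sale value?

Let best[k] be the best obtainable value from length k. For each k, try every first piece i and keep the best of price[i] + best[k−i].
best[1] = 0
best[2] = 7
best[3] = max(7+0, 14+0) = 14
best[4] = max(7+7, 14+0) = 14
best[5] = max(7+14, 14+7, 30+0) = 30
best[6] = max(7+14, 14+14, 30+0, 8+0) = 30
best[7] = max(7+30, 14+14, 30+7, 8+0, 18+0) = 37
One optimal cutting: 5 + 2 → ¢37.

37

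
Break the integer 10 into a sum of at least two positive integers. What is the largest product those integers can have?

Define f[k] = max over 1≤i<k of i · max(k−i, f[k−i]); the inner max lets the remainder stay uncut if that's better.
Small cases: f[2]=1, f[3]=2.
f[4] = 2·max(2,1) = 2·2 = 4
f[5] = 2·max(3,2) = 2·3 = 6
f[6] = 3·max(3,2) = 3·3 = 9
f[7] = 2·max(5,6) = 2·6 = 12
f[8] = 2·max(6,9) = 2·9 = 18
f[9] = 3·max(6,9) = 3·9 = 27
f[10] = 2·max(8,18) = 2·18 = 36
One optimal split: 3 + 3 + 2 + 2; product 3·3·2·2 = 36.

36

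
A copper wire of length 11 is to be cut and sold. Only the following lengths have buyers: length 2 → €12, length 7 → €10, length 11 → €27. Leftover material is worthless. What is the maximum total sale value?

Consider every possible first cut. r[k] is the best of p[i]+r[k−i] over all sellable i≤k.
r[1] = 0
r[2] = 12
r[3] = 12
r[4] = 24  (first piece 2, then r[2]=12)
r[5] = 24
r[6] = 36  (first piece 2, then r[4]=24)
r[7] = max(12+24, 10+0) = 36
r[8] = max(12+36, 10+0) = 48
r[9] = max(12+36, 10+12) = 48
r[10] = max(12+48, 10+12) = 60
r[11] = max(12+48, 10+24, 27+0) = 60
One optimal cutting: pieces 2 + 2 + 2 + 2 + 2 with 1 meter of scrap → €60.

60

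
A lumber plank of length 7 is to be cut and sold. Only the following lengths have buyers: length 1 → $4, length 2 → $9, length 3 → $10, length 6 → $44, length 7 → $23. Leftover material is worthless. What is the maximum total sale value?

Let best[k] be the best obtainable value from length k. For each k, try every first piece i and keep the best of price[i] + best[k−i].
best[1] = 4
best[2] = max(4+4, 9+0) = 9
best[3] = max(4+9, 9+4, 10+0) = 13
best[4] = max(4+13, 9+9, 10+4) = 18
best[5] = max(4+18, 9+13, 10+9) = 22
best[6] = max(4+22, 9+18, 10+13, 44+0) = 44
best[7] = max(4+44, 9+22, 10+18, 44+4, 23+0) = 48
One optimal cutting: 6 + 1 → $48.

48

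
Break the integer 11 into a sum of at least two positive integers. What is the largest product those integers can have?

54

Let m[k] be the best product for length k (with at least one cut). For each first piece i, the rest contributes max(k−i, m[k−i]).
m[2] = 1·max(1,0) = 1·1 = 1
m[3] = 1·max(2,1) = 1·2 = 2
m[4] = 2·max(2,1) = 2·2 = 4
m[5] = 2·max(3,2) = 2·3 = 6
m[6] = 3·max(3,2) = 3·3 = 9
m[7] = 2·max(5,6) = 2·6 = 12
m[8] = 2·max(6,9) = 2·9 = 18
m[9] = 3·max(6,9) = 3·9 = 27
m[10] = 2·max(8,18) = 2·18 = 36
m[11] = 2·max(9,27) = 2·27 = 54
One optimal split: 3 + 3 + 3 + 2; product 3·3·3·2 = 54.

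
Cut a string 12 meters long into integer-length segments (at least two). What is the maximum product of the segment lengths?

Define P[k] = max over 1≤i<k of i · max(k−i, P[k−i]); the inner max lets the remainder stay uncut if that's better.
P[2] = 1*max(1,0) = 1*1 = 1
P[3] = max(1*2, 2*1) = 2
P[4] = max(1*3, 2*2, 3*1) = 4
P[5] = max(1*4, 2*3, 3*2, 4*1) = 6
P[6] = max(1*6, 2*4, 3*3, 4*2, 5*1) = 9
P[7] = max(1*9, 2*6, 3*4, 4*3, 5*2, 6*1) = 12
P[8] = max(1*12, 2*9, 3*6, …, 6*2, 7*1) = 18
P[9] = max(1*18, 2*12, 3*9, …, 7*2, 8*1) = 27
P[10] = max(1*27, 2*18, 3*12, …, 8*2, 9*1) = 36
P[11] = max(1*36, 2*27, 3*18, …, 9*2, 10*1) = 54
P[12] = max(1*54, 2*36, 3*27, …, 10*2, 11*1) = 81
One optimal split: 3 + 3 + 3 + 3; product 3*3*3*3 = 81.

81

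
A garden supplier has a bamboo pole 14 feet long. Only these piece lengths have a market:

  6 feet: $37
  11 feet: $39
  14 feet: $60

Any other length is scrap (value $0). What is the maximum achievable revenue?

Build f[k] bottom-up: f[k] = max over allowed piece i of (p[i] + f[k−i]).
f[1] = 0
f[2] = 0
f[3] = 0
f[4] = 0
f[5] = 0
f[6] = 37
f[7] = 37
f[8] = 37
f[9] = 37
f[10] = 37
f[11] = 39
f[12] = 74  (first piece 6, then f[6]=37)
f[13] = 74
f[14] = 74
One optimal cutting: pieces 6 + 6 with 2 feet of scrap → $74.

74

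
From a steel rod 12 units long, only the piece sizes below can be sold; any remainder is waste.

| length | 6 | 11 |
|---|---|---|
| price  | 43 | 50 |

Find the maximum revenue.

86

Build r[k] bottom-up: r[k] = max over allowed piece i of (p[i] + r[k−i]).
r[1] = 0
r[2] = 0
r[3] = 0
r[4] = 0
r[5] = 0
r[6] = 43
r[7] = 43
r[8] = 43
r[9] = 43
r[10] = 43
r[11] = 50
r[12] = 86  (first piece 6, then r[6]=43)
One optimal cutting: 6 + 6 → $86.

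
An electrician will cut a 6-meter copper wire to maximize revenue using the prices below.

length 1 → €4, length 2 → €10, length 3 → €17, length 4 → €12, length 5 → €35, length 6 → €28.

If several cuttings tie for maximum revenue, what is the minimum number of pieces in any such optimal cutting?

Consider every possible first cut. r[k] is the best of p[i]+r[k−i] over all sellable i≤k.
r[1] = 4
r[2] = 10
r[3] = 17
r[4] = 21  (first piece 1, then r[3]=17)
r[5] = 35
r[6] = 39  (first piece 1, then r[5]=35)
Maximum revenue is €39.
Now minimize piece count subject to staying optimal: for each k, pieces[k] = 1 + min over i with p[i]+r[k−i]=r[k] of pieces[k−i].
pieces[3] = 1
pieces[4] = 2
pieces[5] = 1
pieces[6] = 2

2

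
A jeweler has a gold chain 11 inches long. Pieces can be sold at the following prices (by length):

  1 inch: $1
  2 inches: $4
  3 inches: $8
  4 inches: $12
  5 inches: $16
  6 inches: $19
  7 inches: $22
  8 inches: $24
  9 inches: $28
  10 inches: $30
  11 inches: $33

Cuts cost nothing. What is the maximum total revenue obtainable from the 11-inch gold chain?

35

Build best[k] bottom-up: best[k] = max over allowed piece i of (p[i] + best[k−i]).
best[1] = 1
best[2] = max(1+1, 4+0) = 4
best[3] = max(1+4, 4+1, 8+0) = 8
best[4] = max(1+8, 4+4, 8+1, 12+0) = 12
best[5] = max(1+12, 4+8, 8+4, 12+1, 16+0) = 16
best[6] = max(1+16, 4+12, 8+8, 12+4, 16+1, 19+0) = 19
best[7] = max(1+19, 4+16, 8+12, …, 19+1, 22+0) = 22
best[8] = max(1+22, 4+19, 8+16, …, 22+1, 24+0) = 24
best[9] = max(1+24, 4+22, 8+19, …, 24+1, 28+0) = 28
best[10] = max(1+28, 4+24, 8+22, …, 28+1, 30+0) = 32
best[11] = max(1+32, 4+28, 8+24, …, 30+1, 33+0) = 35
One optimal cutting: 6 + 5 → $19 + $16 = $35.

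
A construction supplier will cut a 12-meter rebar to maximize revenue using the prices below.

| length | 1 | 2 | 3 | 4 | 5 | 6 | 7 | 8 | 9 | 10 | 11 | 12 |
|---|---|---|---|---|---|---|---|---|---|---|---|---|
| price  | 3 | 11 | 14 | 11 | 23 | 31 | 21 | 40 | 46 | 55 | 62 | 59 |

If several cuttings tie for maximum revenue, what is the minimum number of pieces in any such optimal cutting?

2

Let r[k] be the best obtainable value from length k. For each k, try every first piece i and keep the best of price[i] + r[k−i].
r[1] = 3
r[2] = 11
r[3] = 14  (first piece 1, then r[2]=11)
r[4] = 22  (first piece 2, then r[2]=11)
r[5] = 25  (first piece 1, then r[4]=22)
r[6] = 33  (first piece 2, then r[4]=22)
r[7] = 36  (first piece 1, then r[6]=33)
r[8] = 44  (first piece 2, then r[6]=33)
r[9] = 47  (first piece 1, then r[8]=44)
r[10] = 55  (first piece 2, then r[8]=44)
r[11] = 62
r[12] = 66  (first piece 2, then r[10]=55)
Maximum revenue is ₹66.
Now minimize piece count subject to staying optimal: for each k, pieces[k] = 1 + min over i with p[i]+r[k−i]=r[k] of pieces[k−i].
pieces[9] = 4
pieces[10] = 1
pieces[11] = 1
pieces[12] = 2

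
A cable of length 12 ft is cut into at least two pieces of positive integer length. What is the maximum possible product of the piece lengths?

81

Fill prod[k] for k=2..12: at each k try every first piece i and multiply by the better of (k−i) uncut or prod[k−i].
Small cases: prod[2]=1, prod[3]=2, prod[4]=4, prod[5]=6.
prod[6] = 3·max(3,2) = 3·3 = 9
prod[7] = 2·max(5,6) = 2·6 = 12
prod[8] = 2·max(6,9) = 2·9 = 18
prod[9] = 3·max(6,9) = 3·9 = 27
prod[10] = 2·max(8,18) = 2·18 = 36
prod[11] = 2·max(9,27) = 2·27 = 54
prod[12] = 3·max(9,27) = 3·27 = 81
One optimal split: 3 + 3 + 3 + 3; product 3·3·3·3 = 81.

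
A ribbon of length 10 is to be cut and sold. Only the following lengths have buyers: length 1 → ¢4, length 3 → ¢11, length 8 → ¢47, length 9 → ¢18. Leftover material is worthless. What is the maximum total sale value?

Build f[k] bottom-up: f[k] = max over allowed piece i of (p[i] + f[k−i]).
f[1] = 4
f[2] = 8  (first piece 1, then f[1]=4)
f[3] = max(4+8, 11+0) = 12
f[4] = max(4+12, 11+4) = 16
f[5] = max(4+16, 11+8) = 20
f[6] = max(4+20, 11+12) = 24
f[7] = max(4+24, 11+16) = 28
f[8] = max(4+28, 11+20, 47+0) = 47
f[9] = max(4+47, 11+24, 47+4, 18+0) = 51
f[10] = max(4+51, 11+28, 47+8, 18+4) = 55
One optimal cutting: 8 + 1 + 1 → ¢55.

55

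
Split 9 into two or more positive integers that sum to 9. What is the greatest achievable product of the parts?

Fill g[k] for k=2..9: at each k try every first piece i and multiply by the better of (k−i) uncut or g[k−i].
g[2] = 1*max(1,0) = 1*1 = 1
g[3] = 1*max(2,1) = 1*2 = 2
g[4] = 2*max(2,1) = 2*2 = 4
g[5] = 2*max(3,2) = 2*3 = 6
g[6] = 3*max(3,2) = 3*3 = 9
g[7] = 2*max(5,6) = 2*6 = 12
g[8] = 2*max(6,9) = 2*9 = 18
g[9] = 3*max(6,9) = 3*9 = 27
One optimal split: 3 + 3 + 3; product 3*3*3 = 27.

27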